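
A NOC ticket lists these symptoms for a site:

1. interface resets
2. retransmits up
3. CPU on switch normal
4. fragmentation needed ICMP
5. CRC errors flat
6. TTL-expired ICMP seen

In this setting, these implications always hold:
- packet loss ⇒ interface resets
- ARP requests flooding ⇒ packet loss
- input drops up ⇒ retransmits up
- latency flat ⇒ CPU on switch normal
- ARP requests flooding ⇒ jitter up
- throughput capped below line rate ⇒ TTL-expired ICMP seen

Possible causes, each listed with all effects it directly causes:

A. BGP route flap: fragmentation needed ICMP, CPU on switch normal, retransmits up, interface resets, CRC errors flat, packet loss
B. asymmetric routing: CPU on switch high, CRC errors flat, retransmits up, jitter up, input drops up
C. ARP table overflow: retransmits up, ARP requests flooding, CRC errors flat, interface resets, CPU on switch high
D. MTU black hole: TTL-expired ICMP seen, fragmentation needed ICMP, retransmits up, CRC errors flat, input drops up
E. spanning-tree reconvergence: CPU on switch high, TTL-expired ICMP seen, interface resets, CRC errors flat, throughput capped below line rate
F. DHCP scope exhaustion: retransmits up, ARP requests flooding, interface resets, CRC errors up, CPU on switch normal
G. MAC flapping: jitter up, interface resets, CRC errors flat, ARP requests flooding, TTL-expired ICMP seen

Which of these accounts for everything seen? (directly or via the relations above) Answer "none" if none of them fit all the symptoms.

Testing each hypothesis:
(A) BGP route flap — does not account for TTL-expired ICMP seen
(B) asymmetric routing — fails on interface resets, CPU on switch normal, fragmentation needed ICMP, TTL-expired ICMP seen (predicts CPU on switch high, not CPU on switch normal)
(C) ARP table overflow — interface resets ✓; retransmits up ✓; CPU on switch normal ✗; fragmentation needed ICMP ✗; CRC errors flat ✓; TTL-expired ICMP seen ✗
(D) MTU black hole — does not account for interface resets, CPU on switch normal
(E) spanning-tree reconvergence — interface resets ✓; retransmits up ✗; CPU on switch normal ✗; fragmentation needed ICMP ✗; CRC errors flat ✓; TTL-expired ICMP seen ✓
(F) DHCP scope exhaustion — fails on fragmentation needed ICMP, CRC errors flat, TTL-expired ICMP seen (predicts CRC errors up, not CRC errors flat)
(G) MAC flapping — interface resets ✓; retransmits up ✗; CPU on switch normal ✗; fragmentation needed ICMP ✗; CRC errors flat ✓; TTL-expired ICMP seen ✓
No candidate is consistent with all observations.

none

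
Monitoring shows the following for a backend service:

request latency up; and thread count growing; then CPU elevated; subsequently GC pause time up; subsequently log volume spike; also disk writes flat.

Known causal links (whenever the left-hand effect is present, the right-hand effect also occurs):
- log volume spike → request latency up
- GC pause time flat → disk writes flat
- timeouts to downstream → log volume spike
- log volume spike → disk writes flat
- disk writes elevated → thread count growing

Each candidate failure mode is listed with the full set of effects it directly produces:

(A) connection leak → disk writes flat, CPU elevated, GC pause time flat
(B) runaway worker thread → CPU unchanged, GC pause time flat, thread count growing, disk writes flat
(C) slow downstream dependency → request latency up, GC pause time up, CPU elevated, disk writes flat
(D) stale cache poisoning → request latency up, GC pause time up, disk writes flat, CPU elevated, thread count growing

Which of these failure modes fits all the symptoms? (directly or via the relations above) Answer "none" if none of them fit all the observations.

none

For each candidate, compare predicted effects to what was observed:
(A) connection leak — fails on request latency up, thread count growing, GC pause time up, log volume spike (predicts GC pause time flat, not GC pause time up)
(B) runaway worker thread — request latency up miss; thread count growing match; CPU elevated miss; GC pause time up miss; log volume spike miss; disk writes flat match
(C) slow downstream dependency — request latency up match; thread count growing miss; CPU elevated match; GC pause time up match; log volume spike miss; disk writes flat match
(D) stale cache poisoning — request latency up match; thread count growing match; CPU elevated match; GC pause time up match; log volume spike miss; disk writes flat match
None of the listed candidates fits everything.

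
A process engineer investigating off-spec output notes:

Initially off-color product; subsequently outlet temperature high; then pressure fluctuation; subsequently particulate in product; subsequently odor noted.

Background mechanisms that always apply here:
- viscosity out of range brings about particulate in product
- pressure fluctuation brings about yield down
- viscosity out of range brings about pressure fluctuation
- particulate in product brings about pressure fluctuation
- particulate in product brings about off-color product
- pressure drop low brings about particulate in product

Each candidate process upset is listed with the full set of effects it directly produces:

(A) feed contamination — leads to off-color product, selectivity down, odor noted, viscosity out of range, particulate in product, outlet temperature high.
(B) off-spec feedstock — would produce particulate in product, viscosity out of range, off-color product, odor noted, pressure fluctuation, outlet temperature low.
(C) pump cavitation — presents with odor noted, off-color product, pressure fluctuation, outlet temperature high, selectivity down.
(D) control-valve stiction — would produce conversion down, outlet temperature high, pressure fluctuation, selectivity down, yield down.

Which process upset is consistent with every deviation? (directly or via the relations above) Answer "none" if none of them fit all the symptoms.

A

Per-candidate check:
(A) feed contamination — off-color product match; outlet temperature high match; pressure fluctuation match (via particulate in product → pressure fluctuation); particulate in product match; odor noted match
(B) off-spec feedstock — fails on outlet temperature high (predicts outlet temperature low, not outlet temperature high)
(C) pump cavitation — off-color product match; outlet temperature high match; pressure fluctuation match; particulate in product miss; odor noted match
(D) control-valve stiction — off-color product miss; outlet temperature high match; pressure fluctuation match; particulate in product miss; odor noted miss
Only (A) is consistent with every observation.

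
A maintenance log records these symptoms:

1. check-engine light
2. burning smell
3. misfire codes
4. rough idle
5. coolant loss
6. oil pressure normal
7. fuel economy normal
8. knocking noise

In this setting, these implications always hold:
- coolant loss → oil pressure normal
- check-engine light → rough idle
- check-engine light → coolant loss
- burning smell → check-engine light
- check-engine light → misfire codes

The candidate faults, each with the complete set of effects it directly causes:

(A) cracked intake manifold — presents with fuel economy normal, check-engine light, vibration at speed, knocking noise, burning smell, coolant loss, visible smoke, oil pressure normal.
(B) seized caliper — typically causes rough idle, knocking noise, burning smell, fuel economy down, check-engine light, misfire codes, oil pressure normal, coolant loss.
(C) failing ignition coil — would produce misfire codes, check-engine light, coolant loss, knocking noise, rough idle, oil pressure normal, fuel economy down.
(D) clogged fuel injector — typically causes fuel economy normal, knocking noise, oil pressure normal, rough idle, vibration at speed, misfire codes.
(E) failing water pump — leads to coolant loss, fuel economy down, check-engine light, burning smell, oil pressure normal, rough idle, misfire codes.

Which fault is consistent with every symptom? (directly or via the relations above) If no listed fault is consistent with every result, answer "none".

A

For each candidate, compare predicted effects to what was observed:
(A) cracked intake manifold — check-engine light yes; burning smell yes; misfire codes yes (through check-engine light → misfire codes); rough idle yes (through check-engine light → rough idle); coolant loss yes; oil pressure normal yes; fuel economy normal yes; knocking noise yes
(B) seized caliper — check-engine light yes; burning smell yes; misfire codes yes; rough idle yes; coolant loss yes; oil pressure normal yes; fuel economy normal NO; knocking noise yes
(C) failing ignition coil — fails on burning smell, fuel economy normal (predicts fuel economy down, not fuel economy normal)
(D) clogged fuel injector — check-engine light NO; burning smell NO; misfire codes yes; rough idle yes; coolant loss NO; oil pressure normal yes; fuel economy normal yes; knocking noise yes
(E) failing water pump — fails on fuel economy normal, knocking noise (predicts fuel economy down, not fuel economy normal)
(A) is the only candidate with no mismatches.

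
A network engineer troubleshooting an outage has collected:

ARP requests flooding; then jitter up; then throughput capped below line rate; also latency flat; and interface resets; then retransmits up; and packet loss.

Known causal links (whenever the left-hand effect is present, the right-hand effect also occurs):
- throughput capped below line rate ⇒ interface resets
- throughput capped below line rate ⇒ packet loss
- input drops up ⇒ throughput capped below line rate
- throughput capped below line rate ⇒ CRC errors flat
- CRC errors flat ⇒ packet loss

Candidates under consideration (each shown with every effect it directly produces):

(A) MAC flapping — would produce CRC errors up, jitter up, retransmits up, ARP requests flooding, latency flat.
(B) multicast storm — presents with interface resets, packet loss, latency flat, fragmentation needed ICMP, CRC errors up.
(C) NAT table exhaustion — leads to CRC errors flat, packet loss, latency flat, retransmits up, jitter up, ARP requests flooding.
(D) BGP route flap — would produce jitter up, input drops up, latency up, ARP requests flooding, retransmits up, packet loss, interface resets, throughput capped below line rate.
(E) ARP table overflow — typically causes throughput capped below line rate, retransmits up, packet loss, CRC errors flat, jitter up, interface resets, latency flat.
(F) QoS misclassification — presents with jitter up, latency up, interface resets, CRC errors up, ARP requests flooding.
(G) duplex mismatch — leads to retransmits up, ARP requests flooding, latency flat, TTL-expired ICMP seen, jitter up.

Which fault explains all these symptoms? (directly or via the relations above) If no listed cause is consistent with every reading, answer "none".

Checking each candidate against the observations:
(A) MAC flapping — does not account for throughput capped below line rate, interface resets, packet loss
(B) multicast storm — does not account for ARP requests flooding, jitter up, throughput capped below line rate, retransmits up
(C) NAT table exhaustion — ARP requests flooding match; jitter up match; throughput capped below line rate miss; latency flat match; interface resets miss; retransmits up match; packet loss match
(D) BGP route flap — ARP requests flooding match; jitter up match; throughput capped below line rate match; latency flat miss; interface resets match; retransmits up match; packet loss match
(E) ARP table overflow — ARP requests flooding miss; jitter up match; throughput capped below line rate match; latency flat match; interface resets match; retransmits up match; packet loss match
(F) QoS misclassification — fails on throughput capped below line rate, latency flat, retransmits up, packet loss (predicts latency up, not latency flat)
(G) duplex mismatch — ARP requests flooding match; jitter up match; throughput capped below line rate miss; latency flat match; interface resets miss; retransmits up match; packet loss miss
None of the listed candidates fits everything.

none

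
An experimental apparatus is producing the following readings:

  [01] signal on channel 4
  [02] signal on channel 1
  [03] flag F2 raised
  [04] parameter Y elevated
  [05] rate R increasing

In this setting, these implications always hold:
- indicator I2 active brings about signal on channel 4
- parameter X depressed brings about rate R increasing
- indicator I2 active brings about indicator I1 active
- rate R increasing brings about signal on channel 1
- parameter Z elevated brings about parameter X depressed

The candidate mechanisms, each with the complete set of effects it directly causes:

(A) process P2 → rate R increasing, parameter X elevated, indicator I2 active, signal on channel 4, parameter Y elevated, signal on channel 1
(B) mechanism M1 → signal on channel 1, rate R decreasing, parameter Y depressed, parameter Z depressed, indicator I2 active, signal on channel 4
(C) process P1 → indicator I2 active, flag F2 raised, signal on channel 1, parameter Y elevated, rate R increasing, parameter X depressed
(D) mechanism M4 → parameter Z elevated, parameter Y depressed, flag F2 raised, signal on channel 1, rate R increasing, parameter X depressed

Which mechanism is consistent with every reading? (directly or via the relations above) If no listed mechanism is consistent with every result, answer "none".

C

Checking each candidate against the observations:
(A) process P2 — does not account for flag F2 raised
(B) mechanism M1 — fails on flag F2 raised, parameter Y elevated, rate R increasing (predicts parameter Y depressed, not parameter Y elevated; predicts rate R decreasing, not rate R increasing)
(C) process P1 — signal on channel 4 + (through indicator I2 active → signal on channel 4); signal on channel 1 +; flag F2 raised +; parameter Y elevated +; rate R increasing +
(D) mechanism M4 — fails on signal on channel 4, parameter Y elevated (predicts parameter Y depressed, not parameter Y elevated)
Only (C) is consistent with every observation.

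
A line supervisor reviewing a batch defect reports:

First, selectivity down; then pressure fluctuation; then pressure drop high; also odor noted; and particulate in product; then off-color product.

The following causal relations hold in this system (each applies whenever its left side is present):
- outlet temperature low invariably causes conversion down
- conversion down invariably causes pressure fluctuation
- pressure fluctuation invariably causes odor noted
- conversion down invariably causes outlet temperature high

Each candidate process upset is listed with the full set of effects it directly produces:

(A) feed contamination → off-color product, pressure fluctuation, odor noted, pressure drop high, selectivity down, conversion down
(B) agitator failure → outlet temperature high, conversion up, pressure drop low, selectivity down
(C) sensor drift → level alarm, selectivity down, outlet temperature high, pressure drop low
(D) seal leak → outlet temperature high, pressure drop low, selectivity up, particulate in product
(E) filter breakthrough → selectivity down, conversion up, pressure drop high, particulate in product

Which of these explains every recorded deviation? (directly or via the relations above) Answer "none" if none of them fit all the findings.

none

For each candidate, compare predicted effects to what was observed:
(A) feed contamination — does not account for particulate in product
(B) agitator failure — fails on pressure fluctuation, pressure drop high, odor noted, particulate in product, off-color product (predicts pressure drop low, not pressure drop high)
(C) sensor drift — selectivity down match; pressure fluctuation miss; pressure drop high miss; odor noted miss; particulate in product miss; off-color product miss
(D) seal leak — selectivity down miss; pressure fluctuation miss; pressure drop high miss; odor noted miss; particulate in product match; off-color product miss
(E) filter breakthrough — selectivity down match; pressure fluctuation miss; pressure drop high match; odor noted miss; particulate in product match; off-color product miss
None of the listed candidates fits everything.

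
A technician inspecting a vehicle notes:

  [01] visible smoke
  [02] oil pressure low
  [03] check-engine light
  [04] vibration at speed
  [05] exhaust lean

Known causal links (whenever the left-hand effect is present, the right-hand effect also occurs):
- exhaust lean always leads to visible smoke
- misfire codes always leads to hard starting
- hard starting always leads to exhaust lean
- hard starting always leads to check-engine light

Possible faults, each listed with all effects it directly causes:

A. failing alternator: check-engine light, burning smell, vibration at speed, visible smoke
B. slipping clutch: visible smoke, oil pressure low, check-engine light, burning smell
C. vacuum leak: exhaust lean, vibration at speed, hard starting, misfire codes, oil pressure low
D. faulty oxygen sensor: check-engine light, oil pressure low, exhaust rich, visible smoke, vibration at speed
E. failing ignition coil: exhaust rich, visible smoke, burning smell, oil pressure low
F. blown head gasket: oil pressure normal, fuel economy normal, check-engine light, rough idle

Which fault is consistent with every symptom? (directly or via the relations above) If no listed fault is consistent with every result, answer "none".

C

Testing each hypothesis:
(A) failing alternator — visible smoke +; oil pressure low -; check-engine light +; vibration at speed +; exhaust lean -
(B) slipping clutch — visible smoke +; oil pressure low +; check-engine light +; vibration at speed -; exhaust lean -
(C) vacuum leak — accounts for every observation (visible smoke by exhaust lean → visible smoke)
(D) faulty oxygen sensor — visible smoke +; oil pressure low +; check-engine light +; vibration at speed +; exhaust lean -
(E) failing ignition coil — visible smoke +; oil pressure low +; check-engine light -; vibration at speed -; exhaust lean -
(F) blown head gasket — fails on visible smoke, oil pressure low, vibration at speed, exhaust lean (predicts oil pressure normal, not oil pressure low)
(C) is the only candidate with no mismatches.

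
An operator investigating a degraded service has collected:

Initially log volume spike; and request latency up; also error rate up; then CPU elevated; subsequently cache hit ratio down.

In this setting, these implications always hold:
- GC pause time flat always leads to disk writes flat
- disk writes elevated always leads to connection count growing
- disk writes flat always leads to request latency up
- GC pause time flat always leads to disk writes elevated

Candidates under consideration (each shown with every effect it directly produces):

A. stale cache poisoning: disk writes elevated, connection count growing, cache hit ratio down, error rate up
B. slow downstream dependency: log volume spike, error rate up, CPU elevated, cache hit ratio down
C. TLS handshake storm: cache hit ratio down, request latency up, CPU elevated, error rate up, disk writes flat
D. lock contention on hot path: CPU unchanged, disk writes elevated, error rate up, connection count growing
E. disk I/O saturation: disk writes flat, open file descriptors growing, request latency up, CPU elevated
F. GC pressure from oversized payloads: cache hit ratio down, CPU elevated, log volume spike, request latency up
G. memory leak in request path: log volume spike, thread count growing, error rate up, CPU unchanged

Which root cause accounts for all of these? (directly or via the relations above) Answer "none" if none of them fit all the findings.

Testing each hypothesis:
(A) stale cache poisoning — log volume spike NO; request latency up NO; error rate up yes; CPU elevated NO; cache hit ratio down yes
(B) slow downstream dependency — does not account for request latency up
(C) TLS handshake storm — log volume spike NO; request latency up yes; error rate up yes; CPU elevated yes; cache hit ratio down yes
(D) lock contention on hot path — fails on log volume spike, request latency up, CPU elevated, cache hit ratio down (predicts CPU unchanged, not CPU elevated)
(E) disk I/O saturation — does not account for log volume spike, error rate up, cache hit ratio down
(F) GC pressure from oversized payloads — does not account for error rate up
(G) memory leak in request path — fails on request latency up, CPU elevated, cache hit ratio down (predicts CPU unchanged, not CPU elevated)
No candidate is consistent with all observations.

none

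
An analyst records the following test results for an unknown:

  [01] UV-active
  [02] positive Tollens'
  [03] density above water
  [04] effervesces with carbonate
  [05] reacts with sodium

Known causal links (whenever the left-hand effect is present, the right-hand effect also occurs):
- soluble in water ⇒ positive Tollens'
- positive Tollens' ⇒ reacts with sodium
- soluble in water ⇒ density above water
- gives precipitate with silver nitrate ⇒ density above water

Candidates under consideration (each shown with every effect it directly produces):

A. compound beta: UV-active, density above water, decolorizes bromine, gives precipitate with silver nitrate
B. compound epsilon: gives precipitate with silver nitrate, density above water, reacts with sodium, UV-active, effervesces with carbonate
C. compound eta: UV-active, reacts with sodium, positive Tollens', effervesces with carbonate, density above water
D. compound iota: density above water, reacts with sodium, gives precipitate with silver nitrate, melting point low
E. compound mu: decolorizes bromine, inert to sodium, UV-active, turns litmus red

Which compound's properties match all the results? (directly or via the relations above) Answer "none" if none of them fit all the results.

Checking each candidate against the observations:
(A) compound beta — does not account for positive Tollens', effervesces with carbonate, reacts with sodium
(B) compound epsilon — UV-active +; positive Tollens' -; density above water +; effervesces with carbonate +; reacts with sodium +
(C) compound eta — UV-active +; positive Tollens' +; density above water +; effervesces with carbonate +; reacts with sodium +
(D) compound iota — UV-active -; positive Tollens' -; density above water +; effervesces with carbonate -; reacts with sodium +
(E) compound mu — fails on positive Tollens', density above water, effervesces with carbonate, reacts with sodium (predicts inert to sodium, not reacts with sodium)
Only (C) is consistent with every observation.

C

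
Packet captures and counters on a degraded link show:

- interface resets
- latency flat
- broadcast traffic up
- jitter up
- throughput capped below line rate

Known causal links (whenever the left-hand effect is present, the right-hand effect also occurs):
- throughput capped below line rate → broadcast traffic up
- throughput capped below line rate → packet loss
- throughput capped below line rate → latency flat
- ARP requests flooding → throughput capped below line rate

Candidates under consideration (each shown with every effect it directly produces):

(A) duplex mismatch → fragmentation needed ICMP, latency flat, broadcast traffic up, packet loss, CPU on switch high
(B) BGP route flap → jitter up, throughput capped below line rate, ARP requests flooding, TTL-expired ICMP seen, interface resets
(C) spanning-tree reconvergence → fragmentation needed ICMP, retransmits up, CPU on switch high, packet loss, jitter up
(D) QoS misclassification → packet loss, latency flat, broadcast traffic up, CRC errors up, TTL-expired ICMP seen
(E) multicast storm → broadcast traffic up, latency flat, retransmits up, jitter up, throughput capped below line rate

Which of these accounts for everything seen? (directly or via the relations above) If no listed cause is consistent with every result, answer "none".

B

For each candidate, compare predicted effects to what was observed:
(A) duplex mismatch — interface resets ✗; latency flat ✓; broadcast traffic up ✓; jitter up ✗; throughput capped below line rate ✗
(B) BGP route flap — accounts for every observation (latency flat via throughput capped below line rate → latency flat)
(C) spanning-tree reconvergence — interface resets ✗; latency flat ✗; broadcast traffic up ✗; jitter up ✓; throughput capped below line rate ✗
(D) QoS misclassification — interface resets ✗; latency flat ✓; broadcast traffic up ✓; jitter up ✗; throughput capped below line rate ✗
(E) multicast storm — interface resets ✗; latency flat ✓; broadcast traffic up ✓; jitter up ✓; throughput capped below line rate ✓
(B) is the only candidate with no mismatches.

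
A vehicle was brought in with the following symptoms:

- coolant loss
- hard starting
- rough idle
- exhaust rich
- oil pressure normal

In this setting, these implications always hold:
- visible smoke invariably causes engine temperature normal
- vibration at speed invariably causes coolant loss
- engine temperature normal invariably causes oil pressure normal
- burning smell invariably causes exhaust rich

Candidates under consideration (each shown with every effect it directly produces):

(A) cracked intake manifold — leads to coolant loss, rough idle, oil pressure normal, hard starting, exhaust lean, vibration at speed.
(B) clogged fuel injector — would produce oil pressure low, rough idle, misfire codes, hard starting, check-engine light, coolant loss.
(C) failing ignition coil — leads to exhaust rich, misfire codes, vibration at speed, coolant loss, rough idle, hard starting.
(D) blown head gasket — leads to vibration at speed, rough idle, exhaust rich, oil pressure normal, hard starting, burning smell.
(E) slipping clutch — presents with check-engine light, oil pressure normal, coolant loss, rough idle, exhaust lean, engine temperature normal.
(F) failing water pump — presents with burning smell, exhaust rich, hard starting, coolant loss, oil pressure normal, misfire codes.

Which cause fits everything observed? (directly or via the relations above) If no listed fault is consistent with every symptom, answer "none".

For each candidate, compare predicted effects to what was observed:
(A) cracked intake manifold — fails on exhaust rich (predicts exhaust lean, not exhaust rich)
(B) clogged fuel injector — coolant loss match; hard starting match; rough idle match; exhaust rich miss; oil pressure normal miss
(C) failing ignition coil — does not account for oil pressure normal
(D) blown head gasket — accounts for every observation (coolant loss by vibration at speed → coolant loss)
(E) slipping clutch — coolant loss match; hard starting miss; rough idle match; exhaust rich miss; oil pressure normal match
(F) failing water pump — coolant loss match; hard starting match; rough idle miss; exhaust rich match; oil pressure normal match
(D) alone accounts for all the evidence.

D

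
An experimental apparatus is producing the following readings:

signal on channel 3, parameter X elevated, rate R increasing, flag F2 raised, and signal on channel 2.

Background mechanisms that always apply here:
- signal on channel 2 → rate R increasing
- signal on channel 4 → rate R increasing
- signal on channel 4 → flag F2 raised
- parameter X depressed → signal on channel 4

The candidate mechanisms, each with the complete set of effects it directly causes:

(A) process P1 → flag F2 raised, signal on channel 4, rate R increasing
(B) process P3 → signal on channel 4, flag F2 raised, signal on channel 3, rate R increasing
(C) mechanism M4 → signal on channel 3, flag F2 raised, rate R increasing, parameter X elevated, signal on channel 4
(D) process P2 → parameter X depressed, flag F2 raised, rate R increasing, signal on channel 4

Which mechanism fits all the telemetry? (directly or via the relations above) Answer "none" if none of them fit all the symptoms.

For each candidate, compare predicted effects to what was observed:
(A) process P1 — signal on channel 3 miss; parameter X elevated miss; rate R increasing match; flag F2 raised match; signal on channel 2 miss
(B) process P3 — does not account for parameter X elevated, signal on channel 2
(C) mechanism M4 — signal on channel 3 match; parameter X elevated match; rate R increasing match; flag F2 raised match; signal on channel 2 miss
(D) process P2 — signal on channel 3 miss; parameter X elevated miss; rate R increasing match; flag F2 raised match; signal on channel 2 miss
No candidate is consistent with all observations.

none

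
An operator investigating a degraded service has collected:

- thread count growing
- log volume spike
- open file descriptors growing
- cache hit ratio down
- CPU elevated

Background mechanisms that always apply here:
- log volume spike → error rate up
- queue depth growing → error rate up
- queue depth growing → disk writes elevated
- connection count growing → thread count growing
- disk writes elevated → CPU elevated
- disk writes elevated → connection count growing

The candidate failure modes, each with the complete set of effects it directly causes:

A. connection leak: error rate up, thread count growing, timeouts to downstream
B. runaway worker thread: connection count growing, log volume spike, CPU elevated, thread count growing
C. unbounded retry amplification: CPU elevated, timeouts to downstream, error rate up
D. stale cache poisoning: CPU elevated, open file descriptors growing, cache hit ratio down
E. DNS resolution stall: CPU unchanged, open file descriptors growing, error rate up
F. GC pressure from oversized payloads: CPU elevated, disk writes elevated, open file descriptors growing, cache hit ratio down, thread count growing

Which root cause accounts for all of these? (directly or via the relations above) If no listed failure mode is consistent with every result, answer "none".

none

Testing each hypothesis:
(A) connection leak — thread count growing match; log volume spike miss; open file descriptors growing miss; cache hit ratio down miss; CPU elevated miss
(B) runaway worker thread — thread count growing match; log volume spike match; open file descriptors growing miss; cache hit ratio down miss; CPU elevated match
(C) unbounded retry amplification — does not account for thread count growing, log volume spike, open file descriptors growing, cache hit ratio down
(D) stale cache poisoning — thread count growing miss; log volume spike miss; open file descriptors growing match; cache hit ratio down match; CPU elevated match
(E) DNS resolution stall — thread count growing miss; log volume spike miss; open file descriptors growing match; cache hit ratio down miss; CPU elevated miss
(F) GC pressure from oversized payloads — thread count growing match; log volume spike miss; open file descriptors growing match; cache hit ratio down match; CPU elevated match
None of the listed candidates fits everything.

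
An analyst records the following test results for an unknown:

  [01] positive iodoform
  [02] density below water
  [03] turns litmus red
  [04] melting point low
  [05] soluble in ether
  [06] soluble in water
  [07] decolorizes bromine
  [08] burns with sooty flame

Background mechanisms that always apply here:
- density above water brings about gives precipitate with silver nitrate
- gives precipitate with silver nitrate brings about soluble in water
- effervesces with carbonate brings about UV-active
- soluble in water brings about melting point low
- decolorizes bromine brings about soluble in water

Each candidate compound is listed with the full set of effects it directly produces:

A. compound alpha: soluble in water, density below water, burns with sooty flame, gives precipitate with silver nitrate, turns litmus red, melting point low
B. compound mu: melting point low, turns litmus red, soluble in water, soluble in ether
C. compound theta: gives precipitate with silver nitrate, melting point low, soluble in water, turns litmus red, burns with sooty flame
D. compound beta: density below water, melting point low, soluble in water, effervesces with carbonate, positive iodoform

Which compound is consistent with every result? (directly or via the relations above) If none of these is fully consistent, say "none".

For each candidate, compare predicted effects to what was observed:
(A) compound alpha — does not account for positive iodoform, soluble in ether, decolorizes bromine
(B) compound mu — positive iodoform NO; density below water NO; turns litmus red yes; melting point low yes; soluble in ether yes; soluble in water yes; decolorizes bromine NO; burns with sooty flame NO
(C) compound theta — does not account for positive iodoform, density below water, soluble in ether, decolorizes bromine
(D) compound beta — does not account for turns litmus red, soluble in ether, decolorizes bromine, burns with sooty flame
Every candidate fails on at least one observation.

none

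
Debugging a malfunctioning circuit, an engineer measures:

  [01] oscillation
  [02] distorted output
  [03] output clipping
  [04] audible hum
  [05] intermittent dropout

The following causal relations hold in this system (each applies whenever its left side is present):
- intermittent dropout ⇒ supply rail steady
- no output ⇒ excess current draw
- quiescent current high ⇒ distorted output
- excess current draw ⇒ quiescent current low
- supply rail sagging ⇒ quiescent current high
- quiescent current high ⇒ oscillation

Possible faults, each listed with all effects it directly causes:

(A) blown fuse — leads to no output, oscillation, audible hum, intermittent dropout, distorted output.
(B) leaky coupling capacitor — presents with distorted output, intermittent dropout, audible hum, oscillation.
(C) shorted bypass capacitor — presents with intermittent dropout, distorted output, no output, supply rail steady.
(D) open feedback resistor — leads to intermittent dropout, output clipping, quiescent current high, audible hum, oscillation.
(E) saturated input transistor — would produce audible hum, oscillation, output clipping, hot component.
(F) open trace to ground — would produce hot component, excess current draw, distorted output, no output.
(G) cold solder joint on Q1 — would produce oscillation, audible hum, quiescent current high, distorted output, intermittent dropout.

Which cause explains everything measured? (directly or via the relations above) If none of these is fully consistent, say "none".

For each candidate, compare predicted effects to what was observed:
(A) blown fuse — oscillation yes; distorted output yes; output clipping NO; audible hum yes; intermittent dropout yes
(B) leaky coupling capacitor — oscillation yes; distorted output yes; output clipping NO; audible hum yes; intermittent dropout yes
(C) shorted bypass capacitor — oscillation NO; distorted output yes; output clipping NO; audible hum NO; intermittent dropout yes
(D) open feedback resistor — oscillation yes; distorted output yes (through quiescent current high → distorted output); output clipping yes; audible hum yes; intermittent dropout yes
(E) saturated input transistor — does not account for distorted output, intermittent dropout
(F) open trace to ground — oscillation NO; distorted output yes; output clipping NO; audible hum NO; intermittent dropout NO
(G) cold solder joint on Q1 — does not account for output clipping
(D) alone accounts for all the evidence.

D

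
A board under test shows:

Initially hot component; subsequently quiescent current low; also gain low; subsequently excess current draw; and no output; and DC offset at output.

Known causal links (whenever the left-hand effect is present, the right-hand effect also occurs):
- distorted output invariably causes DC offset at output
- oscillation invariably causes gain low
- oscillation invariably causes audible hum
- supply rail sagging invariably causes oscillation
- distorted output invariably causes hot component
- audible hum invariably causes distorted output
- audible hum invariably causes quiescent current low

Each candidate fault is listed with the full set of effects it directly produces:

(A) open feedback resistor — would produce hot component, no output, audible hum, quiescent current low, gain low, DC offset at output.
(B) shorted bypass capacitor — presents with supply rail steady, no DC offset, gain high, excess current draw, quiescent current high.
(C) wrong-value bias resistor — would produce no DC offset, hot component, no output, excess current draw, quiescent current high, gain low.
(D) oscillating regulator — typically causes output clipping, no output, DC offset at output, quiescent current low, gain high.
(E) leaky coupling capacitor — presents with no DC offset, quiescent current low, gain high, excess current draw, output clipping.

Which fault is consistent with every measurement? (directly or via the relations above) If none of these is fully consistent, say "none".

none

For each candidate, compare predicted effects to what was observed:
(A) open feedback resistor — hot component +; quiescent current low +; gain low +; excess current draw -; no output +; DC offset at output +
(B) shorted bypass capacitor — fails on hot component, quiescent current low, gain low, no output, DC offset at output (predicts quiescent current high, not quiescent current low; predicts gain high, not gain low; predicts no DC offset, not DC offset at output)
(C) wrong-value bias resistor — hot component +; quiescent current low -; gain low +; excess current draw +; no output +; DC offset at output -
(D) oscillating regulator — fails on hot component, gain low, excess current draw (predicts gain high, not gain low)
(E) leaky coupling capacitor — hot component -; quiescent current low +; gain low -; excess current draw +; no output -; DC offset at output -
None of the listed candidates fits everything.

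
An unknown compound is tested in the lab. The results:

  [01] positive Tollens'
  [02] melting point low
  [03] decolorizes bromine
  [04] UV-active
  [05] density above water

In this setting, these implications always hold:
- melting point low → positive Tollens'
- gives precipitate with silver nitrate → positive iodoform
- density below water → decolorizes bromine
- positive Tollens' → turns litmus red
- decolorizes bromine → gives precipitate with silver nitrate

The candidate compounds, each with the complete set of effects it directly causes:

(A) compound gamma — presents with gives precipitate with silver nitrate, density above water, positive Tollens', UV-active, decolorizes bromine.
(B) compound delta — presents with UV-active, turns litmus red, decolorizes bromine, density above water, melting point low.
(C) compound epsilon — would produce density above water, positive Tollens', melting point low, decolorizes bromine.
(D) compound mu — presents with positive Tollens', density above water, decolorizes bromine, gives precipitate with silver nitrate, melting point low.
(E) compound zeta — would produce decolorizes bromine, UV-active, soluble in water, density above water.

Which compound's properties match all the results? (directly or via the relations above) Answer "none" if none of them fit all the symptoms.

B

Checking each candidate against the observations:
(A) compound gamma — positive Tollens' +; melting point low -; decolorizes bromine +; UV-active +; density above water +
(B) compound delta — accounts for every observation (positive Tollens' via melting point low → positive Tollens')
(C) compound epsilon — does not account for UV-active
(D) compound mu — positive Tollens' +; melting point low +; decolorizes bromine +; UV-active -; density above water +
(E) compound zeta — positive Tollens' -; melting point low -; decolorizes bromine +; UV-active +; density above water +
(B) alone accounts for all the evidence.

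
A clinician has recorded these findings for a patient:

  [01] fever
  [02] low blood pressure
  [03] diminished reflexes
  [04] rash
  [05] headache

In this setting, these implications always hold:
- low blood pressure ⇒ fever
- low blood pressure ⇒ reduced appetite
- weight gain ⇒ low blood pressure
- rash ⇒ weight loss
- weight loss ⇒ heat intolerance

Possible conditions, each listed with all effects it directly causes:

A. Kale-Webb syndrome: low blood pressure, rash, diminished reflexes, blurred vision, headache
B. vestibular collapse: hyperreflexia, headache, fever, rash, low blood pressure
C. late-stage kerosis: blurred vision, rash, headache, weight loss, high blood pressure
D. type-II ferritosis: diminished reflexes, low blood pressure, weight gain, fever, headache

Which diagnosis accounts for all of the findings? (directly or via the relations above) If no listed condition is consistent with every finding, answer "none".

A

Checking each candidate against the observations:
(A) Kale-Webb syndrome — accounts for every observation (fever by low blood pressure → fever)
(B) vestibular collapse — fails on diminished reflexes (predicts hyperreflexia, not diminished reflexes)
(C) late-stage kerosis — fever miss; low blood pressure miss; diminished reflexes miss; rash match; headache match
(D) type-II ferritosis — does not account for rash
(A) alone accounts for all the evidence.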